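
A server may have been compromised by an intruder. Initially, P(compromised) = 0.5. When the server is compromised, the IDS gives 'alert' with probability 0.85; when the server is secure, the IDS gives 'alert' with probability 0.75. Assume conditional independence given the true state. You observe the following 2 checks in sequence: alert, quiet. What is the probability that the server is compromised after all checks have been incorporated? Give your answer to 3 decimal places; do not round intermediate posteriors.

After 'alert': P(compromised) = 0.85·0.5000 / (0.85·0.5000 + 0.75·0.5000) ≈ 0.5312
After 'quiet': P(compromised) = 0.15·0.5312 / (0.15·0.5312 + 0.25·0.4688) ≈ 0.4048

0.405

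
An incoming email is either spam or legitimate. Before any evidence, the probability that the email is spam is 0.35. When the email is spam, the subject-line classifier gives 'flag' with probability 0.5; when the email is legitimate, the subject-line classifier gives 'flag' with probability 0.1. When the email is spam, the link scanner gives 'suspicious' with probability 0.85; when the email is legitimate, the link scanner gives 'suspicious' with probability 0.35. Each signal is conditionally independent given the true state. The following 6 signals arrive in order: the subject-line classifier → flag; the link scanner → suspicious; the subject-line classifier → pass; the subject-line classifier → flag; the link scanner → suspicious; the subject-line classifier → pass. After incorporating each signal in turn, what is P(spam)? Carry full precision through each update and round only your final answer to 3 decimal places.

0.961

After the subject-line classifier='flag': P(spam) = 0.5·0.3500 / (0.5·0.3500 + 0.1·0.6500) ≈ 0.7292
After the link scanner='suspicious': P(spam) = 0.85·0.7292 / (0.85·0.7292 + 0.35·0.2708) ≈ 0.8673
After the subject-line classifier='pass': P(spam) = 0.5·0.8673 / (0.5·0.8673 + 0.9·0.1327) ≈ 0.7841
After the subject-line classifier='flag': P(spam) = 0.5·0.7841 / (0.5·0.7841 + 0.1·0.2159) ≈ 0.9478
After the link scanner='suspicious': P(spam) = 0.85·0.9478 / (0.85·0.9478 + 0.35·0.0522) ≈ 0.9778
After the subject-line classifier='pass': P(spam) = 0.5·0.9778 / (0.5·0.9778 + 0.9·0.0222) ≈ 0.9608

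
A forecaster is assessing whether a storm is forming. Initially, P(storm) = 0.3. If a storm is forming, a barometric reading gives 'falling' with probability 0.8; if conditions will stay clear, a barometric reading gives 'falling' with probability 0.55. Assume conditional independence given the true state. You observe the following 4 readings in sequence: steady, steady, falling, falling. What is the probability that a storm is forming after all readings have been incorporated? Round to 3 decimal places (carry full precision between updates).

0.152

Each posterior becomes the prior for the next update.
After 'steady': P(storm) = 0.2·0.3000 / (0.2·0.3000 + 0.45·0.7000) ≈ 0.1600
After 'steady': P(storm) = 0.2·0.1600 / (0.2·0.1600 + 0.45·0.8400) ≈ 0.0780
After 'falling': P(storm) = 0.8·0.0780 / (0.8·0.0780 + 0.55·0.9220) ≈ 0.1096
After 'falling': P(storm) = 0.8·0.1096 / (0.8·0.1096 + 0.55·0.8904) ≈ 0.1519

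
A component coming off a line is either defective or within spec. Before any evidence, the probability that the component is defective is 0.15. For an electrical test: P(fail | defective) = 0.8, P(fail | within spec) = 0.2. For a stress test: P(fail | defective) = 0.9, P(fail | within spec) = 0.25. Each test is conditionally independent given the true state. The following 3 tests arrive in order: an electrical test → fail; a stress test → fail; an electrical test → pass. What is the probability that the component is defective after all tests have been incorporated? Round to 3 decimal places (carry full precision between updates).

After an electrical test='fail': P(defective) = 0.8·0.1500 / (0.8·0.1500 + 0.2·0.8500) ≈ 0.4138
After a stress test='fail': P(defective) = 0.9·0.4138 / (0.9·0.4138 + 0.25·0.5862) ≈ 0.7176
After an electrical test='pass': P(defective) = 0.2·0.7176 / (0.2·0.7176 + 0.8·0.2824) ≈ 0.3885

0.388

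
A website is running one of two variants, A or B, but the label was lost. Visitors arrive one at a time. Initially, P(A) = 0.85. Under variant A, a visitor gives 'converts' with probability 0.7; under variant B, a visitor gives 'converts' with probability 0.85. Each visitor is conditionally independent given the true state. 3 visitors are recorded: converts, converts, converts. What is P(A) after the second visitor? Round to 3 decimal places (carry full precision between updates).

After 'converts': P(A) = 0.7·0.8500 / (0.7·0.8500 + 0.85·0.1500) ≈ 0.8235
After 'converts': P(A) = 0.7·0.8235 / (0.7·0.8235 + 0.85·0.1765) ≈ 0.7935

0.794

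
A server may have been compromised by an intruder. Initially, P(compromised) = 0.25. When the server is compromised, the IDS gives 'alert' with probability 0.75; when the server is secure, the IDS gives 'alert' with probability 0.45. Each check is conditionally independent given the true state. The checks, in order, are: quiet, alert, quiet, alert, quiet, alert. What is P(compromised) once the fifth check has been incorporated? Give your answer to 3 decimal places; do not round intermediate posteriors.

0.080

Apply Bayes' rule sequentially, carrying P(compromised) forward.
After 'quiet': P(compromised) = 0.25·0.2500 / (0.25·0.2500 + 0.55·0.7500) ≈ 0.1316
After 'alert': P(compromised) = 0.75·0.1316 / (0.75·0.1316 + 0.45·0.8684) ≈ 0.2016
After 'quiet': P(compromised) = 0.25·0.2016 / (0.25·0.2016 + 0.55·0.7984) ≈ 0.1030
After 'alert': P(compromised) = 0.75·0.1030 / (0.75·0.1030 + 0.45·0.8970) ≈ 0.1606
After 'quiet': P(compromised) = 0.25·0.1606 / (0.25·0.1606 + 0.55·0.8394) ≈ 0.0800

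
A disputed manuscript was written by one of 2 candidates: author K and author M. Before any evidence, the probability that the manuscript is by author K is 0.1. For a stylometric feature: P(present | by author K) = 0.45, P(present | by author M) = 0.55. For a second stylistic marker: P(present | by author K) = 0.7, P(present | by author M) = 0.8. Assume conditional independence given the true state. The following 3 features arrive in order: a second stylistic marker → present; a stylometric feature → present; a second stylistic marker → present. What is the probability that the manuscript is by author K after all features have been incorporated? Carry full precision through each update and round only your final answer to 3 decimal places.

After a second stylistic marker='present': P(author K) = 0.7·0.1000 / (0.7·0.1000 + 0.8·0.9000) ≈ 0.0886
After a stylometric feature='present': P(author K) = 0.45·0.0886 / (0.45·0.0886 + 0.55·0.9114) ≈ 0.0737
After a second stylistic marker='present': P(author K) = 0.7·0.0737 / (0.7·0.0737 + 0.8·0.9263) ≈ 0.0651

0.065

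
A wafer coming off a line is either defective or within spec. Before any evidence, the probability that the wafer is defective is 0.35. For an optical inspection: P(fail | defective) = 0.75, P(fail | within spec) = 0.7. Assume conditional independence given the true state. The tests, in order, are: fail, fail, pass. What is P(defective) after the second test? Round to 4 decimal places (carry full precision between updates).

0.3820

After 'fail': P(defective) = 0.75·0.3500 / (0.75·0.3500 + 0.7·0.6500) ≈ 0.3659
After 'fail': P(defective) = 0.75·0.3659 / (0.75·0.3659 + 0.7·0.6341) ≈ 0.3820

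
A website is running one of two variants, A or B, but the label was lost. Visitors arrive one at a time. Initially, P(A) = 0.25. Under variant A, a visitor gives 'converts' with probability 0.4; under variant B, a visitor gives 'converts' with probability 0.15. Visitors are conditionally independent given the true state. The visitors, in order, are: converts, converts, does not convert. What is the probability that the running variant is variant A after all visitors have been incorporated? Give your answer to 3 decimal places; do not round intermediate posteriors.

After 'converts': P(A) = 0.4·0.2500 / (0.4·0.2500 + 0.15·0.7500) ≈ 0.4706
After 'converts': P(A) = 0.4·0.4706 / (0.4·0.4706 + 0.15·0.5294) ≈ 0.7033
After 'does not convert': P(A) = 0.6·0.7033 / (0.6·0.7033 + 0.85·0.2967) ≈ 0.6259

0.626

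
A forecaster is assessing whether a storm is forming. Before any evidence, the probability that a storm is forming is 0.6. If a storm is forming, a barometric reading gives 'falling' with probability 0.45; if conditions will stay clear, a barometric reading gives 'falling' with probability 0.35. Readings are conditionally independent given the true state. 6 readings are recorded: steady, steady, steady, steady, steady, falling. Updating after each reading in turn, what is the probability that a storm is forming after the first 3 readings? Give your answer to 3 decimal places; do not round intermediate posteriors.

After 'steady': P(storm) = 0.55·0.6000 / (0.55·0.6000 + 0.65·0.4000) ≈ 0.5593
After 'steady': P(storm) = 0.55·0.5593 / (0.55·0.5593 + 0.65·0.4407) ≈ 0.5178
After 'steady': P(storm) = 0.55·0.5178 / (0.55·0.5178 + 0.65·0.4822) ≈ 0.4761

0.476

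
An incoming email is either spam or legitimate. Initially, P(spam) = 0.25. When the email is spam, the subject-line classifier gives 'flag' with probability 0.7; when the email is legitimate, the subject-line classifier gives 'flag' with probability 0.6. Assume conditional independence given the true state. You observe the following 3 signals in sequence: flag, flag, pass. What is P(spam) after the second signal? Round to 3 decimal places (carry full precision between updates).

0.312

After 'flag': P(spam) = 0.7·0.2500 / (0.7·0.2500 + 0.6·0.7500) ≈ 0.2800
After 'flag': P(spam) = 0.7·0.2800 / (0.7·0.2800 + 0.6·0.7200) ≈ 0.3121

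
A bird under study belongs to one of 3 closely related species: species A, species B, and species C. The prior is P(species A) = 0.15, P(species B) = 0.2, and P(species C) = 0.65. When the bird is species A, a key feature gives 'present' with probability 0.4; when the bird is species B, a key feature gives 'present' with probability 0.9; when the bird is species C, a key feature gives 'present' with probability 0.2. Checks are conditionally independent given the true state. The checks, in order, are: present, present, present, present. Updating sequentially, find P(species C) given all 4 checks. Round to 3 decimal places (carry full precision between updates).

0.008

After 'present': normaliser = 0.4·0.1500 + 0.9·0.2000 + 0.2·0.6500; P(species A) ≈ 0.1622, P(species B) ≈ 0.4865, P(species C) ≈ 0.3514
After 'present': normaliser = 0.4·0.1622 + 0.9·0.4865 + 0.2·0.3514; P(species A) ≈ 0.1132, P(species B) ≈ 0.7642, P(species C) ≈ 0.1226
After 'present': normaliser = 0.4·0.1132 + 0.9·0.7642 + 0.2·0.1226; P(species A) ≈ 0.0598, P(species B) ≈ 0.9078, P(species C) ≈ 0.0324
After 'present': normaliser = 0.4·0.0598 + 0.9·0.9078 + 0.2·0.0324; P(species A) ≈ 0.0282, P(species B) ≈ 0.9641, P(species C) ≈ 0.0076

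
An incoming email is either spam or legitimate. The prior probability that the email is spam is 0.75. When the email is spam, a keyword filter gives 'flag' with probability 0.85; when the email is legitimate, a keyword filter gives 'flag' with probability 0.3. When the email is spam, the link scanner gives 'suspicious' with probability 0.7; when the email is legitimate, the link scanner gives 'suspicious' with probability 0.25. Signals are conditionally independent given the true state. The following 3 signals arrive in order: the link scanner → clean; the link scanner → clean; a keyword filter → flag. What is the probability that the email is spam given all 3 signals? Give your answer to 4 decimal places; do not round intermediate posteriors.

Apply Bayes' rule sequentially, carrying P(spam) forward.
After the link scanner='clean': P(spam) = 0.3·0.7500 / (0.3·0.7500 + 0.75·0.2500) ≈ 0.5455
After the link scanner='clean': P(spam) = 0.3·0.5455 / (0.3·0.5455 + 0.75·0.4545) ≈ 0.3243
After a keyword filter='flag': P(spam) = 0.85·0.3243 / (0.85·0.3243 + 0.3·0.6757) ≈ 0.5763

0.5763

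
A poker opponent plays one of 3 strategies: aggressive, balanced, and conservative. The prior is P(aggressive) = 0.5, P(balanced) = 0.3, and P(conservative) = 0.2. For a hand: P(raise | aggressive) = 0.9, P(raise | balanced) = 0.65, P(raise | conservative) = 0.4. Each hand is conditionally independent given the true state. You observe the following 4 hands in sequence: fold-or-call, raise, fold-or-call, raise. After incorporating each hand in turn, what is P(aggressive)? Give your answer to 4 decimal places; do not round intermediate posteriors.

0.1302

After 'fold-or-call': normaliser = 0.1·0.5000 + 0.35·0.3000 + 0.6·0.2000; P(aggressive) ≈ 0.1818, P(balanced) ≈ 0.3818, P(conservative) ≈ 0.4364
After 'raise': normaliser = 0.9·0.1818 + 0.65·0.3818 + 0.4·0.4364; P(aggressive) ≈ 0.2791, P(balanced) ≈ 0.4233, P(conservative) ≈ 0.2977
After 'fold-or-call': normaliser = 0.1·0.2791 + 0.35·0.4233 + 0.6·0.2977; P(aggressive) ≈ 0.0787, P(balanced) ≈ 0.4177, P(conservative) ≈ 0.5036
After 'raise': normaliser = 0.9·0.0787 + 0.65·0.4177 + 0.4·0.5036; P(aggressive) ≈ 0.1302, P(balanced) ≈ 0.4993, P(conservative) ≈ 0.3705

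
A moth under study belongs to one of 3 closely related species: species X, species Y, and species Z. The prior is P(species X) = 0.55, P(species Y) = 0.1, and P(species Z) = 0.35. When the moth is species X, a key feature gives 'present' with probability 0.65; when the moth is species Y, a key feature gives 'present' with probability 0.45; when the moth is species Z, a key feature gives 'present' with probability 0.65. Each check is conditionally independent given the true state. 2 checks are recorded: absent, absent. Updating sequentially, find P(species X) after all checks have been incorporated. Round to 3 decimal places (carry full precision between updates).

0.480

After 'absent': normaliser = 0.35·0.5500 + 0.55·0.1000 + 0.35·0.3500; P(species X) ≈ 0.5203, P(species Y) ≈ 0.1486, P(species Z) ≈ 0.3311
After 'absent': normaliser = 0.35·0.5203 + 0.55·0.1486 + 0.35·0.3311; P(species X) ≈ 0.4795, P(species Y) ≈ 0.2153, P(species Z) ≈ 0.3052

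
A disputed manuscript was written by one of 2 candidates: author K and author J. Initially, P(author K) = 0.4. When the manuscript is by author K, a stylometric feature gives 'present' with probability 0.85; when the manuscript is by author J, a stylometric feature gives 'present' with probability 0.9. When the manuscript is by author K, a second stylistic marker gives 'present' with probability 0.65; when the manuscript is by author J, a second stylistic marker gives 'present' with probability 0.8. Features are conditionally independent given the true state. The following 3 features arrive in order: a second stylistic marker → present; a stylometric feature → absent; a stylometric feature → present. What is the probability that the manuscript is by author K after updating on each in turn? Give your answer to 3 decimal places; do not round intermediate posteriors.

After a second stylistic marker='present': P(author K) = 0.65·0.4000 / (0.65·0.4000 + 0.8·0.6000) ≈ 0.3514
After a stylometric feature='absent': P(author K) = 0.15·0.3514 / (0.15·0.3514 + 0.1·0.6486) ≈ 0.4483
After a stylometric feature='present': P(author K) = 0.85·0.4483 / (0.85·0.4483 + 0.9·0.5517) ≈ 0.4342

0.434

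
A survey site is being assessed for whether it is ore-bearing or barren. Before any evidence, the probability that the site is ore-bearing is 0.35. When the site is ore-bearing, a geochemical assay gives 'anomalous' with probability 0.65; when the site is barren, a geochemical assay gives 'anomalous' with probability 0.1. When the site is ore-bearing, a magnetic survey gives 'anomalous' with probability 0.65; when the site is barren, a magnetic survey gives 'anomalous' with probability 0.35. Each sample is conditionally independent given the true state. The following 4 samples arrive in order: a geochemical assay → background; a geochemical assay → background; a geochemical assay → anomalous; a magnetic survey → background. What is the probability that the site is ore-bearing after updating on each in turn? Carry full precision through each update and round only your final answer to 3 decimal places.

After a geochemical assay='background': P(ore) = 0.35·0.3500 / (0.35·0.3500 + 0.9·0.6500) ≈ 0.1731
After a geochemical assay='background': P(ore) = 0.35·0.1731 / (0.35·0.1731 + 0.9·0.8269) ≈ 0.0753
After a geochemical assay='anomalous': P(ore) = 0.65·0.0753 / (0.65·0.0753 + 0.1·0.9247) ≈ 0.3461
After a magnetic survey='background': P(ore) = 0.35·0.3461 / (0.35·0.3461 + 0.65·0.6539) ≈ 0.2218

0.222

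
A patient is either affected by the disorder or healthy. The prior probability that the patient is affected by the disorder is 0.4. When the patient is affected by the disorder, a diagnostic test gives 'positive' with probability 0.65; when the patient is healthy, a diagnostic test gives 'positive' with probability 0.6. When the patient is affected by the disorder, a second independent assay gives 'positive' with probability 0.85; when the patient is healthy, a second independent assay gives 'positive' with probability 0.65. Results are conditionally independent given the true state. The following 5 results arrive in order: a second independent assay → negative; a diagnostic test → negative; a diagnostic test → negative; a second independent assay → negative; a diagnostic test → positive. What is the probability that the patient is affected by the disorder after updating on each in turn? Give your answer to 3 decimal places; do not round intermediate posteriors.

After a second independent assay='negative': P(affected) = 0.15·0.4000 / (0.15·0.4000 + 0.35·0.6000) ≈ 0.2222
After a diagnostic test='negative': P(affected) = 0.35·0.2222 / (0.35·0.2222 + 0.4·0.7778) ≈ 0.2000
After a diagnostic test='negative': P(affected) = 0.35·0.2000 / (0.35·0.2000 + 0.4·0.8000) ≈ 0.1795
After a second independent assay='negative': P(affected) = 0.15·0.1795 / (0.15·0.1795 + 0.35·0.8205) ≈ 0.0857
After a diagnostic test='positive': P(affected) = 0.65·0.0857 / (0.65·0.0857 + 0.6·0.9143) ≈ 0.0922

0.092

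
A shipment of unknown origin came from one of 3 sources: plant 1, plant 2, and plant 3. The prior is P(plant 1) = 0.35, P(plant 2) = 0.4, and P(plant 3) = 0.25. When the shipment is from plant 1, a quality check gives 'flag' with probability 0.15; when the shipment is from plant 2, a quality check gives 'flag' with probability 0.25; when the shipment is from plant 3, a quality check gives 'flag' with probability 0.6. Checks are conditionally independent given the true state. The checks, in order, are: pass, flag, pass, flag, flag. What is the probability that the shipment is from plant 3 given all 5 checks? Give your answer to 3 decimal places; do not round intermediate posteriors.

0.664

After 'pass': normaliser = 0.85·0.3500 + 0.75·0.4000 + 0.4·0.2500; P(plant 1) ≈ 0.4265, P(plant 2) ≈ 0.4301, P(plant 3) ≈ 0.1434
After 'flag': normaliser = 0.15·0.4265 + 0.25·0.4301 + 0.6·0.1434; P(plant 1) ≈ 0.2484, P(plant 2) ≈ 0.4175, P(plant 3) ≈ 0.3340
After 'pass': normaliser = 0.85·0.2484 + 0.75·0.4175 + 0.4·0.3340; P(plant 1) ≈ 0.3210, P(plant 2) ≈ 0.4760, P(plant 3) ≈ 0.2031
After 'flag': normaliser = 0.15·0.3210 + 0.25·0.4760 + 0.6·0.2031; P(plant 1) ≈ 0.1666, P(plant 2) ≈ 0.4118, P(plant 3) ≈ 0.4216
After 'flag': normaliser = 0.15·0.1666 + 0.25·0.4118 + 0.6·0.4216; P(plant 1) ≈ 0.0656, P(plant 2) ≈ 0.2702, P(plant 3) ≈ 0.6642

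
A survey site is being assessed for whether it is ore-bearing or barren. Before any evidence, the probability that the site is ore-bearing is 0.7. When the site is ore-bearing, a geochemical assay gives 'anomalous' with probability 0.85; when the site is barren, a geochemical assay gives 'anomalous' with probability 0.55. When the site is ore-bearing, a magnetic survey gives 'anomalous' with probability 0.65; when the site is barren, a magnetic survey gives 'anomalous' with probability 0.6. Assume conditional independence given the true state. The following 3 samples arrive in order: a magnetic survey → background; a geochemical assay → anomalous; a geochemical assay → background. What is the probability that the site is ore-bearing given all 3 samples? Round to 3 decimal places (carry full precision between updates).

Each posterior becomes the prior for the next update.
After a magnetic survey='background': P(ore) = 0.35·0.7000 / (0.35·0.7000 + 0.4·0.3000) ≈ 0.6712
After a geochemical assay='anomalous': P(ore) = 0.85·0.6712 / (0.85·0.6712 + 0.55·0.3288) ≈ 0.7593
After a geochemical assay='background': P(ore) = 0.15·0.7593 / (0.15·0.7593 + 0.45·0.2407) ≈ 0.5126

0.513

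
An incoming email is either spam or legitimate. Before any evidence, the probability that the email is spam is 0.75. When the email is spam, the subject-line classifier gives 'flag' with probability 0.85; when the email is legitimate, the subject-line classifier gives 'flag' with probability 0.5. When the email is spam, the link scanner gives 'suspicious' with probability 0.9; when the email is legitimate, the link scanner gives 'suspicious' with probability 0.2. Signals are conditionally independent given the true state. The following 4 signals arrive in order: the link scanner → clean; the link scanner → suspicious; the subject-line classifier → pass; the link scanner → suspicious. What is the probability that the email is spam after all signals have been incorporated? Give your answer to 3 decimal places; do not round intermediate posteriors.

0.695

Apply Bayes' rule sequentially, carrying P(spam) forward.
After the link scanner='clean': P(spam) = 0.1·0.7500 / (0.1·0.7500 + 0.8·0.2500) ≈ 0.2727
After the link scanner='suspicious': P(spam) = 0.9·0.2727 / (0.9·0.2727 + 0.2·0.7273) ≈ 0.6279
After the subject-line classifier='pass': P(spam) = 0.15·0.6279 / (0.15·0.6279 + 0.5·0.3721) ≈ 0.3361
After the link scanner='suspicious': P(spam) = 0.9·0.3361 / (0.9·0.3361 + 0.2·0.6639) ≈ 0.6949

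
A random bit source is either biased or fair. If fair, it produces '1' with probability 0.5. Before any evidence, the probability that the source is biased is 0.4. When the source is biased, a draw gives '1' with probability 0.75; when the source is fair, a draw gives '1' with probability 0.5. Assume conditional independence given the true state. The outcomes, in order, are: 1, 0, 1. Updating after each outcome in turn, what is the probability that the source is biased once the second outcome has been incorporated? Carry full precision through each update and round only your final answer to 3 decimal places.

After '1': P(biased) = 0.75·0.4000 / (0.75·0.4000 + 0.5·0.6000) ≈ 0.5000
After '0': P(biased) = 0.25·0.5000 / (0.25·0.5000 + 0.5·0.5000) ≈ 0.3333

0.333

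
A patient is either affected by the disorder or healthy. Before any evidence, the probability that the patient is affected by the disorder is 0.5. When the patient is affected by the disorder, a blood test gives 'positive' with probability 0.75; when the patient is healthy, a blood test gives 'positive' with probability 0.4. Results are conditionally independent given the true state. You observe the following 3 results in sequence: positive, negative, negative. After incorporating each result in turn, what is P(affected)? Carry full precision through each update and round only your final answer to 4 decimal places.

0.2456

Each posterior becomes the prior for the next update.
After 'positive': P(affected) = 0.75·0.5000 / (0.75·0.5000 + 0.4·0.5000) ≈ 0.6522
After 'negative': P(affected) = 0.25·0.6522 / (0.25·0.6522 + 0.6·0.3478) ≈ 0.4386
After 'negative': P(affected) = 0.25·0.4386 / (0.25·0.4386 + 0.6·0.5614) ≈ 0.2456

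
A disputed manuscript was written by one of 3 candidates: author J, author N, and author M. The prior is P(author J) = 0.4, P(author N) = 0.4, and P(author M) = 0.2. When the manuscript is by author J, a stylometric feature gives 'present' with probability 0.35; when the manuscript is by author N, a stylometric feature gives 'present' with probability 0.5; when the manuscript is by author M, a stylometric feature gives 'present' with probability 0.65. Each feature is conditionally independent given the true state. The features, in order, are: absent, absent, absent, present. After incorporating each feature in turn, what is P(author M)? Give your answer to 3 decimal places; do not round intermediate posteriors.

After 'absent': normaliser = 0.65·0.4000 + 0.5·0.4000 + 0.35·0.2000; P(author J) ≈ 0.4906, P(author N) ≈ 0.3774, P(author M) ≈ 0.1321
After 'absent': normaliser = 0.65·0.4906 + 0.5·0.3774 + 0.35·0.1321; P(author J) ≈ 0.5758, P(author N) ≈ 0.3407, P(author M) ≈ 0.0835
After 'absent': normaliser = 0.65·0.5758 + 0.5·0.3407 + 0.35·0.0835; P(author J) ≈ 0.6522, P(author N) ≈ 0.2969, P(author M) ≈ 0.0509
After 'present': normaliser = 0.35·0.6522 + 0.5·0.2969 + 0.65·0.0509; P(author J) ≈ 0.5570, P(author N) ≈ 0.3622, P(author M) ≈ 0.0808

0.081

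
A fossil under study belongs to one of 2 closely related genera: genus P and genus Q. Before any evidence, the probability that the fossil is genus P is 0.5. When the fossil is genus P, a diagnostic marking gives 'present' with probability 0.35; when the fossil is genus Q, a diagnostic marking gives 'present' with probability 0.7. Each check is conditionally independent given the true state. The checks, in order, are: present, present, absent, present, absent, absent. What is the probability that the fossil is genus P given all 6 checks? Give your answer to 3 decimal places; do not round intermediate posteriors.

0.560

After 'present': P(genus P) = 0.35·0.5000 / (0.35·0.5000 + 0.7·0.5000) ≈ 0.3333
After 'present': P(genus P) = 0.35·0.3333 / (0.35·0.3333 + 0.7·0.6667) ≈ 0.2000
After 'absent': P(genus P) = 0.65·0.2000 / (0.65·0.2000 + 0.3·0.8000) ≈ 0.3514
After 'present': P(genus P) = 0.35·0.3514 / (0.35·0.3514 + 0.7·0.6486) ≈ 0.2131
After 'absent': P(genus P) = 0.65·0.2131 / (0.65·0.2131 + 0.3·0.7869) ≈ 0.3698
After 'absent': P(genus P) = 0.65·0.3698 / (0.65·0.3698 + 0.3·0.6302) ≈ 0.5597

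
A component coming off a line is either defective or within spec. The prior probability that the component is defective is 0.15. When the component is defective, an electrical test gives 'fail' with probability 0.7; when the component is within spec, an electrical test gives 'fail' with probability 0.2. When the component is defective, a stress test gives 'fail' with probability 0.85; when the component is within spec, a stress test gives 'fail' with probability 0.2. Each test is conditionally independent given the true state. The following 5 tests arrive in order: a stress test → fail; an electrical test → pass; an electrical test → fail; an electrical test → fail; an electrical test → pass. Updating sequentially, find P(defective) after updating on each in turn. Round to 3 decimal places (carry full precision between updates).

Each posterior becomes the prior for the next update.
After a stress test='fail': P(defective) = 0.85·0.1500 / (0.85·0.1500 + 0.2·0.8500) ≈ 0.4286
After an electrical test='pass': P(defective) = 0.3·0.4286 / (0.3·0.4286 + 0.8·0.5714) ≈ 0.2195
After an electrical test='fail': P(defective) = 0.7·0.2195 / (0.7·0.2195 + 0.2·0.7805) ≈ 0.4961
After an electrical test='fail': P(defective) = 0.7·0.4961 / (0.7·0.4961 + 0.2·0.5039) ≈ 0.7750
After an electrical test='pass': P(defective) = 0.3·0.7750 / (0.3·0.7750 + 0.8·0.2250) ≈ 0.5637

0.564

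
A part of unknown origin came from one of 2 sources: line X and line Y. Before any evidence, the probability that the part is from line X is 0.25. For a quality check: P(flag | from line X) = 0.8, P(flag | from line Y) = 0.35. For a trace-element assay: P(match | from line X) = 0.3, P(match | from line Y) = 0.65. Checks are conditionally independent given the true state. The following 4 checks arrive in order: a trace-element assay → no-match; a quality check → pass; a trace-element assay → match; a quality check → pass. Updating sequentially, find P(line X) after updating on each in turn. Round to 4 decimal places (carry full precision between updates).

0.0283

After a trace-element assay='no-match': P(line X) = 0.7·0.2500 / (0.7·0.2500 + 0.35·0.7500) ≈ 0.4000
After a quality check='pass': P(line X) = 0.2·0.4000 / (0.2·0.4000 + 0.65·0.6000) ≈ 0.1702
After a trace-element assay='match': P(line X) = 0.3·0.1702 / (0.3·0.1702 + 0.65·0.8298) ≈ 0.0865
After a quality check='pass': P(line X) = 0.2·0.0865 / (0.2·0.0865 + 0.65·0.9135) ≈ 0.0283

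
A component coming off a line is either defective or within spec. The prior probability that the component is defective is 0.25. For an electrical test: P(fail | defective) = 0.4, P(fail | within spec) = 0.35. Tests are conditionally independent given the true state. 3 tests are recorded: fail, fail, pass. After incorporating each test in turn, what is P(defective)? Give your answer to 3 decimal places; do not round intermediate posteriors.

After 'fail': P(defective) = 0.4·0.2500 / (0.4·0.2500 + 0.35·0.7500) ≈ 0.2759
After 'fail': P(defective) = 0.4·0.2759 / (0.4·0.2759 + 0.35·0.7241) ≈ 0.3033
After 'pass': P(defective) = 0.6·0.3033 / (0.6·0.3033 + 0.65·0.6967) ≈ 0.2867

0.287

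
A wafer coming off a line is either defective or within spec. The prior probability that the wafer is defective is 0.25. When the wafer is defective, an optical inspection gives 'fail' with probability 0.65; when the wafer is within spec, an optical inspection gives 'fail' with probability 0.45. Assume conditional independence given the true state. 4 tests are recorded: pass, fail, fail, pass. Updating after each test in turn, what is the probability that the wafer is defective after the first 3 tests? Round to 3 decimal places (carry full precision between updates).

Each posterior becomes the prior for the next update.
After 'pass': P(defective) = 0.35·0.2500 / (0.35·0.2500 + 0.55·0.7500) ≈ 0.1750
After 'fail': P(defective) = 0.65·0.1750 / (0.65·0.1750 + 0.45·0.8250) ≈ 0.2345
After 'fail': P(defective) = 0.65·0.2345 / (0.65·0.2345 + 0.45·0.7655) ≈ 0.3068

0.307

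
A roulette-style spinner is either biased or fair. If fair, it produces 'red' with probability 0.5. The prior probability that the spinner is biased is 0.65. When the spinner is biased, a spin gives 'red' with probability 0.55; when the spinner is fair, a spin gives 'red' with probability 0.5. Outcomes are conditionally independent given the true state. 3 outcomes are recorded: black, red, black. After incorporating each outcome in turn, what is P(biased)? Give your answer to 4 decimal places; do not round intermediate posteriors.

After 'black': P(biased) = 0.45·0.6500 / (0.45·0.6500 + 0.5·0.3500) ≈ 0.6257
After 'red': P(biased) = 0.55·0.6257 / (0.55·0.6257 + 0.5·0.3743) ≈ 0.6477
After 'black': P(biased) = 0.45·0.6477 / (0.45·0.6477 + 0.5·0.3523) ≈ 0.6233

0.6233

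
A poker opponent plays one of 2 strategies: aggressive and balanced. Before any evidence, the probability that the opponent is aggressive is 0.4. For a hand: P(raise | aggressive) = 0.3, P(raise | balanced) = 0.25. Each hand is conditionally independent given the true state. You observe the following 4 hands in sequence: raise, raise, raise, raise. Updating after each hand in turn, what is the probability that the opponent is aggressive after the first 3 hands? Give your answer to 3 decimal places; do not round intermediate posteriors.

After 'raise': P(aggressive) = 0.3·0.4000 / (0.3·0.4000 + 0.25·0.6000) ≈ 0.4444
After 'raise': P(aggressive) = 0.3·0.4444 / (0.3·0.4444 + 0.25·0.5556) ≈ 0.4898
After 'raise': P(aggressive) = 0.3·0.4898 / (0.3·0.4898 + 0.25·0.5102) ≈ 0.5353

0.535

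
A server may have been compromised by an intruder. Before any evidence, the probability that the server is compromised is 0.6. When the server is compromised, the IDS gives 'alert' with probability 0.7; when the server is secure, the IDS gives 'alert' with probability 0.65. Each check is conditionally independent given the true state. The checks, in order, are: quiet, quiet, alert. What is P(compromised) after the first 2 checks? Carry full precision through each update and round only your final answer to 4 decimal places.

0.5243

After 'quiet': P(compromised) = 0.3·0.6000 / (0.3·0.6000 + 0.35·0.4000) ≈ 0.5625
After 'quiet': P(compromised) = 0.3·0.5625 / (0.3·0.5625 + 0.35·0.4375) ≈ 0.5243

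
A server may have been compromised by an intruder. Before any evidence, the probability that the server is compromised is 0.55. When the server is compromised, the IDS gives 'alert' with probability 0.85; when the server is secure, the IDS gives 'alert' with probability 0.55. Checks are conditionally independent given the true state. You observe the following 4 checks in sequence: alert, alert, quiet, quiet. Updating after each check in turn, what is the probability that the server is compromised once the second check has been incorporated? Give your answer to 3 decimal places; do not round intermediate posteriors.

After 'alert': P(compromised) = 0.85·0.5500 / (0.85·0.5500 + 0.55·0.4500) ≈ 0.6538
After 'alert': P(compromised) = 0.85·0.6538 / (0.85·0.6538 + 0.55·0.3462) ≈ 0.7448

0.745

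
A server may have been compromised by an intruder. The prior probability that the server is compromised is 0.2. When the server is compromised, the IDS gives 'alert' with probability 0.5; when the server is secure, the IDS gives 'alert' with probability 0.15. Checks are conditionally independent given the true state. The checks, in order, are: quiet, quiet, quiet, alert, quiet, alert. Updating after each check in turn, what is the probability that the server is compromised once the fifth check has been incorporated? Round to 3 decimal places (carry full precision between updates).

Each posterior becomes the prior for the next update.
After 'quiet': P(compromised) = 0.5·0.2000 / (0.5·0.2000 + 0.85·0.8000) ≈ 0.1282
After 'quiet': P(compromised) = 0.5·0.1282 / (0.5·0.1282 + 0.85·0.8718) ≈ 0.0796
After 'quiet': P(compromised) = 0.5·0.0796 / (0.5·0.0796 + 0.85·0.9204) ≈ 0.0484
After 'alert': P(compromised) = 0.5·0.0484 / (0.5·0.0484 + 0.15·0.9516) ≈ 0.1450
After 'quiet': P(compromised) = 0.5·0.1450 / (0.5·0.1450 + 0.85·0.8550) ≈ 0.0907

0.091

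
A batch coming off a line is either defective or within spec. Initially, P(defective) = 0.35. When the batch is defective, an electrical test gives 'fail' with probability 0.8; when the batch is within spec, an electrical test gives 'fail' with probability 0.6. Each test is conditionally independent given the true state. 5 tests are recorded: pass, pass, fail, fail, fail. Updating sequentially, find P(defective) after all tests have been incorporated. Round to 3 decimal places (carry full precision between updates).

0.242

After 'pass': P(defective) = 0.2·0.3500 / (0.2·0.3500 + 0.4·0.6500) ≈ 0.2121
After 'pass': P(defective) = 0.2·0.2121 / (0.2·0.2121 + 0.4·0.7879) ≈ 0.1186
After 'fail': P(defective) = 0.8·0.1186 / (0.8·0.1186 + 0.6·0.8814) ≈ 0.1522
After 'fail': P(defective) = 0.8·0.1522 / (0.8·0.1522 + 0.6·0.8478) ≈ 0.1931
After 'fail': P(defective) = 0.8·0.1931 / (0.8·0.1931 + 0.6·0.8069) ≈ 0.2419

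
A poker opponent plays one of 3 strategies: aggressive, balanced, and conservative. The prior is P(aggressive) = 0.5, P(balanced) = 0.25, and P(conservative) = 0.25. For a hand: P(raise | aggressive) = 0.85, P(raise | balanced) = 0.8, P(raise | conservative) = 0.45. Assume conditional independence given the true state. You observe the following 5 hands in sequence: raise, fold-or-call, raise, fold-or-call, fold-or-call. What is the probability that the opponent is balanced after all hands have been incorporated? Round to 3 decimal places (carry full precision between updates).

0.117

After 'raise': normaliser = 0.85·0.5000 + 0.8·0.2500 + 0.45·0.2500; P(aggressive) ≈ 0.5763, P(balanced) ≈ 0.2712, P(conservative) ≈ 0.1525
After 'fold-or-call': normaliser = 0.15·0.5763 + 0.2·0.2712 + 0.55·0.1525; P(aggressive) ≈ 0.3849, P(balanced) ≈ 0.2415, P(conservative) ≈ 0.3736
After 'raise': normaliser = 0.85·0.3849 + 0.8·0.2415 + 0.45·0.3736; P(aggressive) ≈ 0.4752, P(balanced) ≈ 0.2806, P(conservative) ≈ 0.2442
After 'fold-or-call': normaliser = 0.15·0.4752 + 0.2·0.2806 + 0.55·0.2442; P(aggressive) ≈ 0.2724, P(balanced) ≈ 0.2145, P(conservative) ≈ 0.5132
After 'fold-or-call': normaliser = 0.15·0.2724 + 0.2·0.2145 + 0.55·0.5132; P(aggressive) ≈ 0.1116, P(balanced) ≈ 0.1172, P(conservative) ≈ 0.7712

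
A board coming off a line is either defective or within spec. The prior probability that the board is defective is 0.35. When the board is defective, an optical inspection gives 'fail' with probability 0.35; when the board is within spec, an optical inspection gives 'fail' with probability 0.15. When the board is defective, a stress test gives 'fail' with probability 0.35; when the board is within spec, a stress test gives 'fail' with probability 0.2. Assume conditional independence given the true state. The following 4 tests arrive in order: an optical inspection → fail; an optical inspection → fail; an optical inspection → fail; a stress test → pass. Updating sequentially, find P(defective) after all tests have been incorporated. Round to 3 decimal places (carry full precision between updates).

After an optical inspection='fail': P(defective) = 0.35·0.3500 / (0.35·0.3500 + 0.15·0.6500) ≈ 0.5568
After an optical inspection='fail': P(defective) = 0.35·0.5568 / (0.35·0.5568 + 0.15·0.4432) ≈ 0.7457
After an optical inspection='fail': P(defective) = 0.35·0.7457 / (0.35·0.7457 + 0.15·0.2543) ≈ 0.8725
After a stress test='pass': P(defective) = 0.65·0.8725 / (0.65·0.8725 + 0.8·0.1275) ≈ 0.8475

0.848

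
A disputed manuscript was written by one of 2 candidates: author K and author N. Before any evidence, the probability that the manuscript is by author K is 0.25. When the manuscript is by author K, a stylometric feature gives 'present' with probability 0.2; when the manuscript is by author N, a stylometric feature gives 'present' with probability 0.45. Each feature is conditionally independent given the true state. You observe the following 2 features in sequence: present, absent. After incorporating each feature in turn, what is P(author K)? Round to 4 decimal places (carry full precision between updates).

0.1773

After 'present': P(author K) = 0.2·0.2500 / (0.2·0.2500 + 0.45·0.7500) ≈ 0.1290
After 'absent': P(author K) = 0.8·0.1290 / (0.8·0.1290 + 0.55·0.8710) ≈ 0.1773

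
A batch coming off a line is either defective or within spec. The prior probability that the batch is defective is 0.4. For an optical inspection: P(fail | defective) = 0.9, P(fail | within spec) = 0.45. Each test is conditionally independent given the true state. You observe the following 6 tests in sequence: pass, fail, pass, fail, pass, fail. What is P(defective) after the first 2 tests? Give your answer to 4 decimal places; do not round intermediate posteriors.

After 'pass': P(defective) = 0.1·0.4000 / (0.1·0.4000 + 0.55·0.6000) ≈ 0.1081
After 'fail': P(defective) = 0.9·0.1081 / (0.9·0.1081 + 0.45·0.8919) ≈ 0.1951

0.1951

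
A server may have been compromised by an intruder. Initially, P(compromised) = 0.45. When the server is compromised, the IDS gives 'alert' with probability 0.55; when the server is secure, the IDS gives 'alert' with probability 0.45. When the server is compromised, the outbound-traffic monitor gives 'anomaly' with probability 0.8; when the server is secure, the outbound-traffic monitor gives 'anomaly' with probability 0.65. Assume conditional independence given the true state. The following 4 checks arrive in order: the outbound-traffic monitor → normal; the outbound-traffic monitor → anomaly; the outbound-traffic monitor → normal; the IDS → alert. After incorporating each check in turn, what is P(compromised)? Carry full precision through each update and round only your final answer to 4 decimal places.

After the outbound-traffic monitor='normal': P(compromised) = 0.2·0.4500 / (0.2·0.4500 + 0.35·0.5500) ≈ 0.3186
After the outbound-traffic monitor='anomaly': P(compromised) = 0.8·0.3186 / (0.8·0.3186 + 0.65·0.6814) ≈ 0.3653
After the outbound-traffic monitor='normal': P(compromised) = 0.2·0.3653 / (0.2·0.3653 + 0.35·0.6347) ≈ 0.2474
After the IDS='alert': P(compromised) = 0.55·0.2474 / (0.55·0.2474 + 0.45·0.7526) ≈ 0.2867

0.2867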